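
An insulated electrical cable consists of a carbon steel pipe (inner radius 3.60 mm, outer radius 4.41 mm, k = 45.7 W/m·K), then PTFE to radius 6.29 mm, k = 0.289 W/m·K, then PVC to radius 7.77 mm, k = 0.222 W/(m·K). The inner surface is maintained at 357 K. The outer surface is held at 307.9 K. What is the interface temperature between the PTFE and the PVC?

Resistance network (inner→outer):
  R'_carbon steel = ln(0.00441/0.00360)/(2πk) = 0.2029/(2π·45.7) = 7.068×10^-4 m·K/W
  R'_PTFE = ln(0.00629/0.00441)/(2πk) = 0.3551/(2π·0.289) = 0.1955 m·K/W
  R'_PVC = ln(0.00777/0.00629)/(2πk) = 0.2113/(2π·0.222) = 0.1515 m·K/W
ΣR = 7.068×10^-4 + 0.1955 + 0.1515 = 0.3477 m·K/W
Q' = ΔT/ΣR = (357 K − 307.9 K)/0.3477 = 141.2 W/m
From the inner boundary to the PTFE/PVC interface, ΣR_partial = 0.1962 m·K/W.
T_interface = T_in − Q'·ΣR_partial = 357 K − (141.2)(0.1962) = 329.3 K

T = 329.3 K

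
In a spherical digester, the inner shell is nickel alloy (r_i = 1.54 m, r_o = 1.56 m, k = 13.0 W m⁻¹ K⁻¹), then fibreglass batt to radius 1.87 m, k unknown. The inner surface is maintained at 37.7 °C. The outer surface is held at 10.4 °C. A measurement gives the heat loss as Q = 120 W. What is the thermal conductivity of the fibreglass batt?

ΣR = ΔT/Q = |37.7 − 10.4|/120 = 0.2275 K/W
Known resistances:
  R_nickel alloy = (1/1.54 − 1/1.56)/(4πk) = 0.008325/(4π·13.0) = 5.096×10^-5 K/W
R_fibreglass batt = ΣR − ΣR_known = 0.2275 − 5.096×10^-5 = 0.2274 K/W
(1/r₁−1/r₂)/(4πk) = 0.2274 ⇒ k = 0.1063/(4π·0.2274) = 0.0372 W/m·K

k = 0.0372 W/m·K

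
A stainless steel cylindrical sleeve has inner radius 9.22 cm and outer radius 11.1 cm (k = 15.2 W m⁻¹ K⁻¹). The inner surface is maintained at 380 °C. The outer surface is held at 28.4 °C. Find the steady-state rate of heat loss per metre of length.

Q' = 2πk·ΔT/ln(r₂/r₁) = 2π × 15.2 × 351.6 / ln(0.111/0.0922) = 1.81×10^5 W/m

Q' = 181 kW/m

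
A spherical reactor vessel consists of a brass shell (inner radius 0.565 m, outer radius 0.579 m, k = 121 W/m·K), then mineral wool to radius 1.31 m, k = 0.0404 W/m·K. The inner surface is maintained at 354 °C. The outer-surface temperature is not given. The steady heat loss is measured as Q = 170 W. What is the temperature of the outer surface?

T_out = 31.3 °C

Sum the resistances:
  R_brass = (1/0.565 − 1/0.579)/(4πk) = 0.04280/(4π·121) = 2.815×10^-5 K/W
  R_mineral wool = (1/0.579 − 1/1.31)/(4πk) = 0.9638/(4π·0.0404) = 1.898 K/W
ΣR = 1.898 K/W
ΔT = Q·ΣR = 170 × 1.898 = 322.7 K
Heat flows outward, so T_out = T_in − ΔT = 354 − 322.7 = 31.3 °C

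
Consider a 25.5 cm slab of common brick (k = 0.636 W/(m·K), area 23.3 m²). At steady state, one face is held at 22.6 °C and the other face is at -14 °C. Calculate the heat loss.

Q = 2.13 kW

Q = kA·ΔT/L = 0.636 × 23.3 × |22.6 °C − -14 °C| / 0.255 = 2130 W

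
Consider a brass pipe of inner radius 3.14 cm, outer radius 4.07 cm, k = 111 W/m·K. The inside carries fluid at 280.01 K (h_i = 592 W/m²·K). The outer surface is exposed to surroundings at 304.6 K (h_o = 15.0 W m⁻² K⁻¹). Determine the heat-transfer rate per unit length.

Resistance network (inner→outer):
  R'_conv,in = 1/(2πr h) = 1/(2π·0.0314·592) = 0.008562 m·K/W
  R'_brass = ln(0.0407/0.0314)/(2πk) = 0.2594/(2π·111) = 3.720×10^-4 m·K/W
  R'_conv,out = 1/(2πr h) = 1/(2π·0.0407·15.0) = 0.2607 m·K/W
ΣR = 0.008562 + 3.720×10^-4 + 0.2607 = 0.2696 m·K/W
Q' = ΔT/ΣR = (280.01 K − 304.6 K)/0.2696 = -91.2 W/m
(Negative Q' ⇒ heat flows inward; heat gain = 91.2 W/m.)

Q' = 91.2 W/m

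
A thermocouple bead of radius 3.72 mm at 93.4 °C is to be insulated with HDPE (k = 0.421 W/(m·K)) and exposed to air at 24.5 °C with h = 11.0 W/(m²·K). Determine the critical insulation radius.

For a sphere, r_cr = 2k_ins/h = 2·0.421/11.0 = 0.0765 m = 7.65 cm

r_cr = 7.65 cm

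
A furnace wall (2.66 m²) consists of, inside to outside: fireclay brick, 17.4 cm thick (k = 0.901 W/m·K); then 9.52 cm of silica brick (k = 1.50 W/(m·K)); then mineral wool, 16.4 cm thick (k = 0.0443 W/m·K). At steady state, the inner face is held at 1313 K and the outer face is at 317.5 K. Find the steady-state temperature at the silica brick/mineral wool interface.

T = 1248 K

Treat each layer as a resistance in series:
  R_fireclay brick = L/(kA) = 0.174/(0.901·2.66) = 0.07260 K/W
  R_silica brick = L/(kA) = 0.0952/(1.50·2.66) = 0.02386 K/W
  R_mineral wool = L/(kA) = 0.164/(0.0443·2.66) = 1.392 K/W
ΣR = 0.07260 + 0.02386 + 1.392 = 1.488 K/W
Q = ΔT/ΣR = (1313 K − 317.5 K)/1.488 = 669.0 W
From the inner boundary to the silica brick/mineral wool interface, ΣR_partial = 0.09646 K/W.
T_interface = T_in − Q·ΣR_partial = 1313 K − (669.0)(0.09646) = 1248 K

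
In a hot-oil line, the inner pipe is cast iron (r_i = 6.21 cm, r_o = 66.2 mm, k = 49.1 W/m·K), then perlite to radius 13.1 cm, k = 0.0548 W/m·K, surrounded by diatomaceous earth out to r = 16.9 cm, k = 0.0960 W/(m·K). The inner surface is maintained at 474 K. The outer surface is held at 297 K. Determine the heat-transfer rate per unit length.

Q' = 73.6 W/m

Series thermal resistances, inner to outer:
  R'_cast iron = ln(0.0662/0.0621)/(2πk) = 0.06393/(2π·49.1) = 2.072×10^-4 m·K/W
  R'_perlite = ln(0.131/0.0662)/(2πk) = 0.6825/(2π·0.0548) = 1.982 m·K/W
  R'_diatomaceous earth = ln(0.169/0.131)/(2πk) = 0.2547/(2π·0.0960) = 0.4223 m·K/W
ΣR = 2.072×10^-4 + 1.982 + 0.4223 = 2.405 m·K/W
Q' = ΔT/ΣR = (474 K − 297 K)/2.405 = 73.6 W/m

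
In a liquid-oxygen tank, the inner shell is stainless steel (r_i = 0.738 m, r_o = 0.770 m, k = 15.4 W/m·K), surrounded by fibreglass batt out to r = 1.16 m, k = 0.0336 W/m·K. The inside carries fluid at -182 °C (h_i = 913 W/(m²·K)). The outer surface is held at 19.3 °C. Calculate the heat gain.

Resistance network (inner→outer):
  R_conv,in = 1/(4πr²h) = 1/(4π·0.738²·913) = 1.600×10^-4 K/W
  R_stainless steel = (1/0.738 − 1/0.770)/(4πk) = 0.05631/(4π·15.4) = 2.910×10^-4 K/W
  R_fibreglass batt = (1/0.770 − 1/1.16)/(4πk) = 0.4366/(4π·0.0336) = 1.034 K/W
ΣR = 1.600×10^-4 + 2.910×10^-4 + 1.034 = 1.034 K/W
Q = ΔT/ΣR = (-182 °C − 19.3 °C)/1.034 = -195 W
(Negative Q ⇒ heat flows inward; heat gain = 195 W.)

Q = 195 W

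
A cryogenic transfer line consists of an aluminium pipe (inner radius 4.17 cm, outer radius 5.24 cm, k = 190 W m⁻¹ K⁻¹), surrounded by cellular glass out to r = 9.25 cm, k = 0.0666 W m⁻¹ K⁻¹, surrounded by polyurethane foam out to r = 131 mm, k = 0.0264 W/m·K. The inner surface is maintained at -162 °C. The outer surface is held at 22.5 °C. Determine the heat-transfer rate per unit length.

Q' = 53.4 W/m

Series thermal resistances, inner to outer:
  R'_aluminium = ln(0.0524/0.0417)/(2πk) = 0.2284/(2π·190) = 1.913×10^-4 m·K/W
  R'_cellular glass = ln(0.0925/0.0524)/(2πk) = 0.5683/(2π·0.0666) = 1.358 m·K/W
  R'_polyurethane foam = ln(0.131/0.0925)/(2πk) = 0.3480/(2π·0.0264) = 2.098 m·K/W
ΣR = 1.913×10^-4 + 1.358 + 2.098 = 3.456 m·K/W
Q' = ΔT/ΣR = (-162 °C − 22.5 °C)/3.456 = -53.4 W/m
(Negative Q' ⇒ heat flows inward; heat gain = 53.4 W/m.)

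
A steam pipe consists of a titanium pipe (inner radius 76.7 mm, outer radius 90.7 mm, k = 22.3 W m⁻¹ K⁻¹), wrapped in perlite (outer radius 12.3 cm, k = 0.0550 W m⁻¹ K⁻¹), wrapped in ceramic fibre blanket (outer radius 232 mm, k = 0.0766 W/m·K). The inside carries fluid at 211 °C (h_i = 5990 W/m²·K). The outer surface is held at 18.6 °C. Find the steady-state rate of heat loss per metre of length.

Treat each layer as a resistance in series:
  R'_conv,in = 1/(2πr h) = 1/(2π·0.0767·5990) = 3.464×10^-4 m·K/W
  R'_titanium = ln(0.0907/0.0767)/(2πk) = 0.1677/(2π·22.3) = 0.001197 m·K/W
  R'_perlite = ln(0.123/0.0907)/(2πk) = 0.3046/(2π·0.0550) = 0.8815 m·K/W
  R'_ceramic fibre blanket = ln(0.232/0.123)/(2πk) = 0.6346/(2π·0.0766) = 1.318 m·K/W
ΣR = 3.464×10^-4 + 0.001197 + 0.8815 + 1.318 = 2.201 m·K/W
Q' = ΔT/ΣR = (211 °C − 18.6 °C)/2.201 = 87.4 W/m

Q' = 87.4 W/m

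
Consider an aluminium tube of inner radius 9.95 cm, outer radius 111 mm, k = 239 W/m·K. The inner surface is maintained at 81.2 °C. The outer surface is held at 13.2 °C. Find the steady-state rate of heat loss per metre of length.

Q' = 9.34×10^5 W/m

Q' = 2πk·ΔT/ln(r₂/r₁) = 2π × 239 × 68 / ln(0.111/0.0995) = 9.34×10^5 W/m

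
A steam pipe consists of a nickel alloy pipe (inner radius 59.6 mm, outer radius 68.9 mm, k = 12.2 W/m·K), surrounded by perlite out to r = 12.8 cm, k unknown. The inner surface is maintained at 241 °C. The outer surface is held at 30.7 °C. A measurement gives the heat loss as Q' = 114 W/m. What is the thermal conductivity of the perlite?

ΣR = ΔT/Q' = |241 − 30.7|/114 = 1.845 m·K/W
Known resistances:
  R'_nickel alloy = ln(0.0689/0.0596)/(2πk) = 0.1450/(2π·12.2) = 0.001892 m·K/W
R_perlite = ΣR − ΣR_known = 1.845 − 0.001892 = 1.843 m·K/W
ln(r₂/r₁)/(2πk) = 1.843 ⇒ k = 0.6194/(2π·1.843) = 0.0535 W/m·K

k = 0.0535 W/m·K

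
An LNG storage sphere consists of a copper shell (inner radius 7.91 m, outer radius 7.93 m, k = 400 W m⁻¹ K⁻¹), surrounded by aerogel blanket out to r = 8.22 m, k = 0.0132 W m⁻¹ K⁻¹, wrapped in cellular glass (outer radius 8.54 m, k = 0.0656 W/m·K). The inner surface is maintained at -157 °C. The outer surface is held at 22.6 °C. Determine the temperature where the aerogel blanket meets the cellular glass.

Resistance network (inner→outer):
  R_copper = (1/7.91 − 1/7.93)/(4πk) = 3.188×10^-4/(4π·400) = 6.343×10^-8 K/W
  R_aerogel blanket = (1/7.93 − 1/8.22)/(4πk) = 0.004449/(4π·0.0132) = 0.02682 K/W
  R_cellular glass = (1/8.22 − 1/8.54)/(4πk) = 0.004558/(4π·0.0656) = 0.005530 K/W
ΣR = 6.343×10^-8 + 0.02682 + 0.005530 = 0.03235 K/W
Q = ΔT/ΣR = (-157 °C − 22.6 °C)/0.03235 = -5552 W
From the inner boundary to the aerogel blanket/cellular glass interface, ΣR_partial = 0.02682 K/W.
T_interface = T_in − Q·ΣR_partial = -157 °C − (-5552)(0.02682) = -8.1 °C

T = -8.1 °C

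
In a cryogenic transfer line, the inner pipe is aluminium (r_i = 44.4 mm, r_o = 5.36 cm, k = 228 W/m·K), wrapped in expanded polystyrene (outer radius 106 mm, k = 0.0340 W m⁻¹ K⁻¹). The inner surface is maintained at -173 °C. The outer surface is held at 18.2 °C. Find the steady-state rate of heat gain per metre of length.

Treat each layer as a resistance in series:
  R'_aluminium = ln(0.0536/0.0444)/(2πk) = 0.1883/(2π·228) = 1.314×10^-4 m·K/W
  R'_expanded polystyrene = ln(0.106/0.0536)/(2πk) = 0.6819/(2π·0.0340) = 3.192 m·K/W
ΣR = 1.314×10^-4 + 3.192 = 3.192 m·K/W
Q' = ΔT/ΣR = (-173 °C − 18.2 °C)/3.192 = -59.9 W/m
(Negative Q' ⇒ heat flows inward; heat gain = 59.9 W/m.)

Q' = 59.9 W/m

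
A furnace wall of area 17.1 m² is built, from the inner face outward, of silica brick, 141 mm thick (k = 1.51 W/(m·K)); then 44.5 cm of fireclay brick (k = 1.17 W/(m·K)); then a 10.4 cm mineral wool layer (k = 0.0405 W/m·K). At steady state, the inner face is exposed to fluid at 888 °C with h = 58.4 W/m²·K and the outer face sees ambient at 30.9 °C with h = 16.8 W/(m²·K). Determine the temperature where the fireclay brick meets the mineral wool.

Series thermal resistances, inner to outer:
  R_conv,in = 1/(hA) = 1/(58.4·17.1) = 0.001001 K/W
  R_silica brick = L/(kA) = 0.141/(1.51·17.1) = 0.005461 K/W
  R_fireclay brick = L/(kA) = 0.445/(1.17·17.1) = 0.02224 K/W
  R_mineral wool = L/(kA) = 0.104/(0.0405·17.1) = 0.1502 K/W
  R_conv,out = 1/(hA) = 1/(16.8·17.1) = 0.003481 K/W
ΣR = 0.001001 + 0.005461 + 0.02224 + 0.1502 + 0.003481 = 0.1824 K/W
Q = ΔT/ΣR = (888 °C − 30.9 °C)/0.1824 = 4699 W
From the inner boundary to the fireclay brick/mineral wool interface, ΣR_partial = 0.02870 K/W.
T_interface = T_in − Q·ΣR_partial = 888 °C − (4699)(0.02870) = 753 °C

T = 753 °C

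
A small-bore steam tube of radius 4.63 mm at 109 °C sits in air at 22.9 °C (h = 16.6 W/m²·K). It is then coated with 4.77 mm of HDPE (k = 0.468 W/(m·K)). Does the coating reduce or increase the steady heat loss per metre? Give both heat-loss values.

Critical radius for a cylinder: r_cr = k/h = 0.0282 m = 2.82 cm.
Outer radius after coating: r₂ = 0.00463 + 0.00477 = 0.00940 m.
Since r₁ < r_cr and r₂ ≤ r_cr, the coating moves toward the maximum at r_cr — heat loss rises.
Bare: R = 1/(2πr₁h) = 2.071 m·K/W; Q = 86.1/2.071 = 41.6 W/m.
Coated: R = R_cond + R_conv = 1.261 m·K/W; Q = 86.1/1.261 = 68.3 W/m.

increases: 41.6 → 68.3 W/m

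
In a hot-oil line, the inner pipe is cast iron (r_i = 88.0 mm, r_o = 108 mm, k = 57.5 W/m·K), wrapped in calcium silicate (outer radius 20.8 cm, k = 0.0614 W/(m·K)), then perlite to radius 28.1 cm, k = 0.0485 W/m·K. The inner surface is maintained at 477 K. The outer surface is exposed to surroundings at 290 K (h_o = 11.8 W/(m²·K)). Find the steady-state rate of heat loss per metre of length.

Q' = 68.4 W/m

Series thermal resistances, inner to outer:
  R'_cast iron = ln(0.108/0.0880)/(2πk) = 0.2048/(2π·57.5) = 5.669×10^-4 m·K/W
  R'_calcium silicate = ln(0.208/0.108)/(2πk) = 0.6554/(2π·0.0614) = 1.699 m·K/W
  R'_perlite = ln(0.281/0.208)/(2πk) = 0.3008/(2π·0.0485) = 0.9871 m·K/W
  R'_conv,out = 1/(2πr h) = 1/(2π·0.281·11.8) = 0.04800 m·K/W
ΣR = 5.669×10^-4 + 1.699 + 0.9871 + 0.04800 = 2.735 m·K/W
Q' = ΔT/ΣR = (477 K − 290 K)/2.735 = 68.4 W/m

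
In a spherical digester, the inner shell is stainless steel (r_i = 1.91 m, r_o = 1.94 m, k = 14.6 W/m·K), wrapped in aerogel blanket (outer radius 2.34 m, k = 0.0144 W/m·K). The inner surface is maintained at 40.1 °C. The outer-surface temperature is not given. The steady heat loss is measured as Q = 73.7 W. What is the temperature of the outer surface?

T_out = 4.21 °C

Sum the resistances:
  R_stainless steel = (1/1.91 − 1/1.94)/(4πk) = 0.008096/(4π·14.6) = 4.413×10^-5 K/W
  R_aerogel blanket = (1/1.94 − 1/2.34)/(4πk) = 0.08811/(4π·0.0144) = 0.4869 K/W
ΣR = 0.4870 K/W
ΔT = Q·ΣR = 73.7 × 0.4870 = 35.89 K
Heat flows outward, so T_out = T_in − ΔT = 40.1 − 35.89 = 4.21 °C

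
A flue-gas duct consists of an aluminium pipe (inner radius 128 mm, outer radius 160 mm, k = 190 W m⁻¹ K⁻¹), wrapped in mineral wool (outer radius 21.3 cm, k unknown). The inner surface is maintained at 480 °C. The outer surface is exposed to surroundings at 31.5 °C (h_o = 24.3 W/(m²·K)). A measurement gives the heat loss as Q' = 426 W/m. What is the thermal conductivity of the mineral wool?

k = 0.0446 W/m·K

ΣR = ΔT/Q' = |480 − 31.5|/426 = 1.053 m·K/W
Known resistances:
  R'_aluminium = ln(0.160/0.128)/(2πk) = 0.2231/(2π·190) = 1.869×10^-4 m·K/W
  R'_conv,out = 1/(2πr h) = 1/(2π·0.213·24.3) = 0.03075 m·K/W
R_mineral wool = ΣR − ΣR_known = 1.053 − 0.03094 = 1.022 m·K/W
ln(r₂/r₁)/(2πk) = 1.022 ⇒ k = 0.2861/(2π·1.022) = 0.0446 W/m·K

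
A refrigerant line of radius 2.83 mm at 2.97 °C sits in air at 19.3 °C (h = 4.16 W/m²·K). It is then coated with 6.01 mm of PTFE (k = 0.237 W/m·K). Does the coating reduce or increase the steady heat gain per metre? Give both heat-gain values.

increases: 1.21 → 3.21 W/m

Critical radius for a cylinder: r_cr = k/h = 0.0570 m = 5.70 cm.
Outer radius after coating: r₂ = 0.00283 + 0.00601 = 0.00884 m.
Since r₁ < r_cr and r₂ ≤ r_cr, the coating moves toward the maximum at r_cr — heat gain rises.
Bare: R = 1/(2πr₁h) = 13.52 m·K/W; Q = 16.33/13.52 = 1.21 W/m.
Coated: R = R_cond + R_conv = 5.093 m·K/W; Q = 16.33/5.093 = 3.21 W/m.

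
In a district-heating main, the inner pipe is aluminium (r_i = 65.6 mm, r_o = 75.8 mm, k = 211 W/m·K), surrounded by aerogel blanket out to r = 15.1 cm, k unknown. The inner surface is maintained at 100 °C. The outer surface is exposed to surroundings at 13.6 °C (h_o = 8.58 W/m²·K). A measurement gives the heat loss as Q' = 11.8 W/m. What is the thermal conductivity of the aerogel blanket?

ΣR = ΔT/Q' = |100 − 13.6|/11.8 = 7.322 m·K/W
Known resistances:
  R'_aluminium = ln(0.0758/0.0656)/(2πk) = 0.1445/(2π·211) = 1.090×10^-4 m·K/W
  R'_conv,out = 1/(2πr h) = 1/(2π·0.151·8.58) = 0.1228 m·K/W
R_aerogel blanket = ΣR − ΣR_known = 7.322 − 0.1229 = 7.199 m·K/W
ln(r₂/r₁)/(2πk) = 7.199 ⇒ k = 0.6892/(2π·7.199) = 0.0152 W/m·K

k = 0.0152 W/m·K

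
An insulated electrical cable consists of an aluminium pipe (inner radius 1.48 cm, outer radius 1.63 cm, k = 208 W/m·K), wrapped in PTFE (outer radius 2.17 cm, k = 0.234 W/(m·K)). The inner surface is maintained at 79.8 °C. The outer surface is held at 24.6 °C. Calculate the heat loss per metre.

Resistance network (inner→outer):
  R'_aluminium = ln(0.0163/0.0148)/(2πk) = 0.09654/(2π·208) = 7.387×10^-5 m·K/W
  R'_PTFE = ln(0.0217/0.0163)/(2πk) = 0.2861/(2π·0.234) = 0.1946 m·K/W
ΣR = 7.387×10^-5 + 0.1946 = 0.1947 m·K/W
Q' = ΔT/ΣR = (79.8 °C − 24.6 °C)/0.1947 = 284 W/m

Q' = 284 W/m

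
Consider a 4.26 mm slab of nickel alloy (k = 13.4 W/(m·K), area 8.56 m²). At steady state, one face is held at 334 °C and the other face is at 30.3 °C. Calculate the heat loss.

Q = kA·ΔT/L = 13.4 × 8.56 × |334 °C − 30.3 °C| / 0.00426 = 8.18×10^6 W

Q = 8180 kW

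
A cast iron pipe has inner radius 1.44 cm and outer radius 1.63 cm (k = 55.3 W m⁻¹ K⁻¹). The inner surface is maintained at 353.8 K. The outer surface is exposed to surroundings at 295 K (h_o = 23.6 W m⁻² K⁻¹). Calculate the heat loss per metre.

Q' = 142 W/m

Series thermal resistances, inner to outer:
  R'_cast iron = ln(0.0163/0.0144)/(2πk) = 0.1239/(2π·55.3) = 3.567×10^-4 m·K/W
  R'_conv,out = 1/(2πr h) = 1/(2π·0.0163·23.6) = 0.4137 m·K/W
ΣR = 3.567×10^-4 + 0.4137 = 0.4141 m·K/W
Q' = ΔT/ΣR = (353.8 K − 295 K)/0.4141 = 142 W/m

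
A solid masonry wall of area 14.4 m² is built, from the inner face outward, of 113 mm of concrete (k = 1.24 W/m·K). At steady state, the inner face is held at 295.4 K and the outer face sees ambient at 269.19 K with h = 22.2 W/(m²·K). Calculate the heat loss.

Treat each layer as a resistance in series:
  R_concrete = L/(kA) = 0.113/(1.24·14.4) = 0.006328 K/W
  R_conv,out = 1/(hA) = 1/(22.2·14.4) = 0.003128 K/W
ΣR = 0.006328 + 0.003128 = 0.009456 K/W
Q = ΔT/ΣR = (295.4 K − 269.19 K)/0.009456 = 2770 W

Q = 2770 W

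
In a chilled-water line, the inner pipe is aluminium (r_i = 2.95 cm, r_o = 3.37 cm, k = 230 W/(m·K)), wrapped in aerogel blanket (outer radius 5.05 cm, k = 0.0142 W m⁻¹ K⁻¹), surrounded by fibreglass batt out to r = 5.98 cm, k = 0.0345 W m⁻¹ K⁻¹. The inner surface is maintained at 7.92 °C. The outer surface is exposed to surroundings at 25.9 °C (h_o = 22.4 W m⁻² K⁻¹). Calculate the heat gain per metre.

Q' = 3.31 W/m

Series thermal resistances, inner to outer:
  R'_aluminium = ln(0.0337/0.0295)/(2πk) = 0.1331/(2π·230) = 9.211×10^-5 m·K/W
  R'_aerogel blanket = ln(0.0505/0.0337)/(2πk) = 0.4045/(2π·0.0142) = 4.533 m·K/W
  R'_fibreglass batt = ln(0.0598/0.0505)/(2πk) = 0.1690/(2π·0.0345) = 0.7798 m·K/W
  R'_conv,out = 1/(2πr h) = 1/(2π·0.0598·22.4) = 0.1188 m·K/W
ΣR = 9.211×10^-5 + 4.533 + 0.7798 + 0.1188 = 5.432 m·K/W
Q' = ΔT/ΣR = (7.92 °C − 25.9 °C)/5.432 = -3.31 W/m
(Negative Q' ⇒ heat flows inward; heat gain = 3.31 W/m.)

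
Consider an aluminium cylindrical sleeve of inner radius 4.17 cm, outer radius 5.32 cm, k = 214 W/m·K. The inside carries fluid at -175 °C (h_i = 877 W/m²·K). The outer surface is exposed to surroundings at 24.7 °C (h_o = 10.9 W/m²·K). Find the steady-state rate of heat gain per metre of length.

Q' = 716 W/m

Series thermal resistances, inner to outer:
  R'_conv,in = 1/(2πr h) = 1/(2π·0.0417·877) = 0.004352 m·K/W
  R'_aluminium = ln(0.0532/0.0417)/(2πk) = 0.2436/(2π·214) = 1.811×10^-4 m·K/W
  R'_conv,out = 1/(2πr h) = 1/(2π·0.0532·10.9) = 0.2745 m·K/W
ΣR = 0.004352 + 1.811×10^-4 + 0.2745 = 0.2790 m·K/W
Q' = ΔT/ΣR = (-175 °C − 24.7 °C)/0.2790 = -716 W/m
(Negative Q' ⇒ heat flows inward; heat gain = 716 W/m.)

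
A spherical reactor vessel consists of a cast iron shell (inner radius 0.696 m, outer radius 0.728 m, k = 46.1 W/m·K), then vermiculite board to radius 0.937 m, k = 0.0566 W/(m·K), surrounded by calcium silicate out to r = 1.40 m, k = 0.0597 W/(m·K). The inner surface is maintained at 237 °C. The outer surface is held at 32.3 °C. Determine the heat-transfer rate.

Series thermal resistances, inner to outer:
  R_cast iron = (1/0.696 − 1/0.728)/(4πk) = 0.06316/(4π·46.1) = 1.090×10^-4 K/W
  R_vermiculite board = (1/0.728 − 1/0.937)/(4πk) = 0.3064/(4π·0.0566) = 0.4308 K/W
  R_calcium silicate = (1/0.937 − 1/1.40)/(4πk) = 0.3530/(4π·0.0597) = 0.4705 K/W
ΣR = 1.090×10^-4 + 0.4308 + 0.4705 = 0.9014 K/W
Q = ΔT/ΣR = (237 °C − 32.3 °C)/0.9014 = 227 W

Q = 227 W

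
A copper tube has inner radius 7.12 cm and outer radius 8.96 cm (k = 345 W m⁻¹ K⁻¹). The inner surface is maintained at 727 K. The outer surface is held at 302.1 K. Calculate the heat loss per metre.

Q' = 2πk·ΔT/ln(r₂/r₁) = 2π × 345 × 424.9 / ln(0.0896/0.0712) = 4.01×10^6 W/m

Q' = 4.01×10^6 W/m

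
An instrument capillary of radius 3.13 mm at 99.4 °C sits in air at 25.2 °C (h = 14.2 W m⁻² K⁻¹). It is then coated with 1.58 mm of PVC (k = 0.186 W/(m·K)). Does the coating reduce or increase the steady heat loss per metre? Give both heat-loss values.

Critical radius for a cylinder: r_cr = k/h = 0.0131 m = 1.31 cm.
Outer radius after coating: r₂ = 0.00313 + 0.00158 = 0.00471 m.
Since r₁ < r_cr and r₂ ≤ r_cr, the coating moves toward the maximum at r_cr — heat loss rises.
Bare: R = 1/(2πr₁h) = 3.581 m·K/W; Q = 74.2/3.581 = 20.7 W/m.
Coated: R = R_cond + R_conv = 2.729 m·K/W; Q = 74.2/2.729 = 27.2 W/m.

increases: 20.7 → 27.2 W/m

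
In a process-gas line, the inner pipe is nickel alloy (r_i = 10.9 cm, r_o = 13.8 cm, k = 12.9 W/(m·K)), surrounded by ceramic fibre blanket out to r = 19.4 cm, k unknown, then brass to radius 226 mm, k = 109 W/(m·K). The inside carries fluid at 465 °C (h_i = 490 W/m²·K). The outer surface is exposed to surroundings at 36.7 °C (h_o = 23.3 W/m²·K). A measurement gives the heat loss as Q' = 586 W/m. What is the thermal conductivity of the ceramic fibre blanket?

k = 0.0780 W/m·K

ΣR = ΔT/Q' = |465 − 36.7|/586 = 0.7309 m·K/W
Known resistances:
  R'_conv,in = 1/(2πr h) = 1/(2π·0.109·490) = 0.002980 m·K/W
  R'_nickel alloy = ln(0.138/0.109)/(2πk) = 0.2359/(2π·12.9) = 0.002911 m·K/W
  R'_brass = ln(0.226/0.194)/(2πk) = 0.1527/(2π·109) = 2.229×10^-4 m·K/W
  R'_conv,out = 1/(2πr h) = 1/(2π·0.226·23.3) = 0.03022 m·K/W
R_ceramic fibre blanket = ΣR − ΣR_known = 0.7309 − 0.03633 = 0.6946 m·K/W
ln(r₂/r₁)/(2πk) = 0.6946 ⇒ k = 0.3406/(2π·0.6946) = 0.0780 W/m·K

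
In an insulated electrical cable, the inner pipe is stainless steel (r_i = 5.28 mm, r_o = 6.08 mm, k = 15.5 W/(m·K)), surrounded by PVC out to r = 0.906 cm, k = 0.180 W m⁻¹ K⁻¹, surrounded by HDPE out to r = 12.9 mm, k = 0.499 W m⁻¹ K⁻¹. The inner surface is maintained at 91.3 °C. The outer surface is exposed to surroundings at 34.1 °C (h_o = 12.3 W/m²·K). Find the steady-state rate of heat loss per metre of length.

Q' = 38.9 W/m

Treat each layer as a resistance in series:
  R'_stainless steel = ln(0.00608/0.00528)/(2πk) = 0.1411/(2π·15.5) = 0.001449 m·K/W
  R'_PVC = ln(0.00906/0.00608)/(2πk) = 0.3989/(2π·0.180) = 0.3527 m·K/W
  R'_HDPE = ln(0.0129/0.00906)/(2πk) = 0.3534/(2π·0.499) = 0.1127 m·K/W
  R'_conv,out = 1/(2πr h) = 1/(2π·0.0129·12.3) = 1.003 m·K/W
ΣR = 0.001449 + 0.3527 + 0.1127 + 1.003 = 1.470 m·K/W
Q' = ΔT/ΣR = (91.3 °C − 34.1 °C)/1.470 = 38.9 W/m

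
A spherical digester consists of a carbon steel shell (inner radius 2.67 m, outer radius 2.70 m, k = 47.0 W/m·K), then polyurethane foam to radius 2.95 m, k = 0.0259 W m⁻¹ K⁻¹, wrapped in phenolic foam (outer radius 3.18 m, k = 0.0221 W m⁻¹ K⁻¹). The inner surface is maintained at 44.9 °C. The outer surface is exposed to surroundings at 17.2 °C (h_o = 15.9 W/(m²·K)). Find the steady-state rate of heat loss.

Q = 150 W

Treat each layer as a resistance in series:
  R_carbon steel = (1/2.67 − 1/2.70)/(4πk) = 0.004161/(4π·47.0) = 7.046×10^-6 K/W
  R_polyurethane foam = (1/2.70 − 1/2.95)/(4πk) = 0.03139/(4π·0.0259) = 0.09644 K/W
  R_phenolic foam = (1/2.95 − 1/3.18)/(4πk) = 0.02452/(4π·0.0221) = 0.08828 K/W
  R_conv,out = 1/(4πr²h) = 1/(4π·3.18²·15.9) = 4.949×10^-4 K/W
ΣR = 7.046×10^-6 + 0.09644 + 0.08828 + 4.949×10^-4 = 0.1852 K/W
Q = ΔT/ΣR = (44.9 °C − 17.2 °C)/0.1852 = 150 W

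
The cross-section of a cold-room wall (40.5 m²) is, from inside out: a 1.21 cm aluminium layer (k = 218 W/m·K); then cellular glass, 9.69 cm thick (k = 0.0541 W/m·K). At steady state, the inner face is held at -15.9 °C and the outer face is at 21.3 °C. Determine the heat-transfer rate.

Q = 841 W

Series thermal resistances, inner to outer:
  R_aluminium = L/(kA) = 0.0121/(218·40.5) = 1.370×10^-6 K/W
  R_cellular glass = L/(kA) = 0.0969/(0.0541·40.5) = 0.04423 K/W
ΣR = 1.370×10^-6 + 0.04423 = 0.04423 K/W
Q = ΔT/ΣR = (-15.9 °C − 21.3 °C)/0.04423 = -841 W
(Negative Q ⇒ heat flows inward; heat gain = 841 W.)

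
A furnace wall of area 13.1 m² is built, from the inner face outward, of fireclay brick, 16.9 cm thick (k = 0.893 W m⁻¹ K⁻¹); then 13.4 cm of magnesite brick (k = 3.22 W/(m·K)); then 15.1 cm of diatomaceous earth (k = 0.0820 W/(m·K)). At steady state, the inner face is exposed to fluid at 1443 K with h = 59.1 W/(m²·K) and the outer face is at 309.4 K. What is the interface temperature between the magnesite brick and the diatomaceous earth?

Resistance network (inner→outer):
  R_conv,in = 1/(hA) = 1/(59.1·13.1) = 0.001292 K/W
  R_fireclay brick = L/(kA) = 0.169/(0.893·13.1) = 0.01445 K/W
  R_magnesite brick = L/(kA) = 0.134/(3.22·13.1) = 0.003177 K/W
  R_diatomaceous earth = L/(kA) = 0.151/(0.0820·13.1) = 0.1406 K/W
ΣR = 0.001292 + 0.01445 + 0.003177 + 0.1406 = 0.1595 K/W
Q = ΔT/ΣR = (1443 K − 309.4 K)/0.1595 = 7107 W
From the inner boundary to the magnesite brick/diatomaceous earth interface, ΣR_partial = 0.01892 K/W.
T_interface = T_in − Q·ΣR_partial = 1443 K − (7107)(0.01892) = 1309 K

T = 1309 K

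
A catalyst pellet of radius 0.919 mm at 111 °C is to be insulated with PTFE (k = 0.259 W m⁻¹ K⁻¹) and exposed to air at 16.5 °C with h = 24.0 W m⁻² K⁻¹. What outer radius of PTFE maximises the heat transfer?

For a sphere, r_cr = 2k_ins/h = 2·0.259/24.0 = 0.0216 m = 2.16 cm

r_cr = 2.16 cm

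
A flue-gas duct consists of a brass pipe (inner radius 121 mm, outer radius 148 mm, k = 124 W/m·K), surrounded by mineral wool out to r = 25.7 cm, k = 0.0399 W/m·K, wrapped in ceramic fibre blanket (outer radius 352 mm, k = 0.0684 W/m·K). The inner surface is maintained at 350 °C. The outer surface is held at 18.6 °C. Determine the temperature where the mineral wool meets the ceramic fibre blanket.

T = 101 °C

Resistance network (inner→outer):
  R'_brass = ln(0.148/0.121)/(2πk) = 0.2014/(2π·124) = 2.585×10^-4 m·K/W
  R'_mineral wool = ln(0.257/0.148)/(2πk) = 0.5519/(2π·0.0399) = 2.201 m·K/W
  R'_ceramic fibre blanket = ln(0.352/0.257)/(2πk) = 0.3146/(2π·0.0684) = 0.7319 m·K/W
ΣR = 2.585×10^-4 + 2.201 + 0.7319 = 2.933 m·K/W
Q' = ΔT/ΣR = (350 °C − 18.6 °C)/2.933 = 113.0 W/m
From the inner boundary to the mineral wool/ceramic fibre blanket interface, ΣR_partial = 2.201 m·K/W.
T_interface = T_in − Q'·ΣR_partial = 350 °C − (113.0)(2.201) = 101 °C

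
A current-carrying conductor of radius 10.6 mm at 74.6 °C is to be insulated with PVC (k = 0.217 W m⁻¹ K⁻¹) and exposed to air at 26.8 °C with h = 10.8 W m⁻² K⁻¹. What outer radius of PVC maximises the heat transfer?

r_cr = 2.01 cm

For a cylinder, r_cr = k_ins/h = 0.217/10.8 = 0.0201 m = 2.01 cm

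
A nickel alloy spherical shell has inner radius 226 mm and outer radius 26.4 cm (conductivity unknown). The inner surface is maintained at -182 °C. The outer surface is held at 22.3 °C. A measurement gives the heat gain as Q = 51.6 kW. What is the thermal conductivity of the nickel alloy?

ΣR = ΔT/Q = |-182 − 22.3|/51600 = 0.003959 K/W
(1/r₁−1/r₂)/(4πk) = 0.003959 ⇒ k = 0.6369/(4π·0.003959) = 12.8 W/m·K

k = 12.8 W/m·K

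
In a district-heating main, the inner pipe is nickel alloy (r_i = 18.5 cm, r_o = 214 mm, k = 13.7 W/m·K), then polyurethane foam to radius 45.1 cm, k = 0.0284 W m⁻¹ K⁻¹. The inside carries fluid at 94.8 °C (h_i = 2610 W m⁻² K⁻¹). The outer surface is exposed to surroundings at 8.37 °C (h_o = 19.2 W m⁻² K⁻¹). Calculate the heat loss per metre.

Resistance network (inner→outer):
  R'_conv,in = 1/(2πr h) = 1/(2π·0.185·2610) = 3.296×10^-4 m·K/W
  R'_nickel alloy = ln(0.214/0.185)/(2πk) = 0.1456/(2π·13.7) = 0.001692 m·K/W
  R'_polyurethane foam = ln(0.451/0.214)/(2πk) = 0.7455/(2π·0.0284) = 4.178 m·K/W
  R'_conv,out = 1/(2πr h) = 1/(2π·0.451·19.2) = 0.01838 m·K/W
ΣR = 3.296×10^-4 + 0.001692 + 4.178 + 0.01838 = 4.198 m·K/W
Q' = ΔT/ΣR = (94.8 °C − 8.37 °C)/4.198 = 20.6 W/m

Q' = 20.6 W/m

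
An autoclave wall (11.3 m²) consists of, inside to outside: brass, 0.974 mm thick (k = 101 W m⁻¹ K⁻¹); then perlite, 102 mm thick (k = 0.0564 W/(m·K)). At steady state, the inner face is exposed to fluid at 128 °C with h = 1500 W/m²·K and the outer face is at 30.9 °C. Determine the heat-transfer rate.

Series thermal resistances, inner to outer:
  R_conv,in = 1/(hA) = 1/(1500·11.3) = 5.900×10^-5 K/W
  R_brass = L/(kA) = 9.74×10^-4/(101·11.3) = 8.534×10^-7 K/W
  R_perlite = L/(kA) = 0.102/(0.0564·11.3) = 0.1600 K/W
ΣR = 5.900×10^-5 + 8.534×10^-7 + 0.1600 = 0.1601 K/W
Q = ΔT/ΣR = (128 °C − 30.9 °C)/0.1601 = 606 W

Q = 606 W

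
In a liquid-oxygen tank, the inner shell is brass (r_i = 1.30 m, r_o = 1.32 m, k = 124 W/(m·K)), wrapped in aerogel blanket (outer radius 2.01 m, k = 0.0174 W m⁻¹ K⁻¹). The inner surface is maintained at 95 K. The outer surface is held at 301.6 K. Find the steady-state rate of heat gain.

Q = 174 W

Series thermal resistances, inner to outer:
  R_brass = (1/1.30 − 1/1.32)/(4πk) = 0.01166/(4π·124) = 7.480×10^-6 K/W
  R_aerogel blanket = (1/1.32 − 1/2.01)/(4πk) = 0.2601/(4π·0.0174) = 1.189 K/W
ΣR = 7.480×10^-6 + 1.189 = 1.189 K/W
Q = ΔT/ΣR = (95 K − 301.6 K)/1.189 = -174 W
(Negative Q ⇒ heat flows inward; heat gain = 174 W.)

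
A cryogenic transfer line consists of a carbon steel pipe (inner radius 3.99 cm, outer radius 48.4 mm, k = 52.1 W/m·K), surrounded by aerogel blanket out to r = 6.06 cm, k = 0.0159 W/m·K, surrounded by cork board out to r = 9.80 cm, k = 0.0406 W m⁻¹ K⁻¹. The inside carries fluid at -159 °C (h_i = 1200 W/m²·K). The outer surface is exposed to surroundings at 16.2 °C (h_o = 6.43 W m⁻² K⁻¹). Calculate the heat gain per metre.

Series thermal resistances, inner to outer:
  R'_conv,in = 1/(2πr h) = 1/(2π·0.0399·1200) = 0.003324 m·K/W
  R'_carbon steel = ln(0.0484/0.0399)/(2πk) = 0.1931/(2π·52.1) = 5.900×10^-4 m·K/W
  R'_aerogel blanket = ln(0.0606/0.0484)/(2πk) = 0.2248/(2π·0.0159) = 2.250 m·K/W
  R'_cork board = ln(0.0980/0.0606)/(2πk) = 0.4807/(2π·0.0406) = 1.884 m·K/W
  R'_conv,out = 1/(2πr h) = 1/(2π·0.0980·6.43) = 0.2526 m·K/W
ΣR = 0.003324 + 5.900×10^-4 + 2.250 + 1.884 + 0.2526 = 4.391 m·K/W
Q' = ΔT/ΣR = (-159 °C − 16.2 °C)/4.391 = -39.9 W/m
(Negative Q' ⇒ heat flows inward; heat gain = 39.9 W/m.)

Q' = 39.9 W/m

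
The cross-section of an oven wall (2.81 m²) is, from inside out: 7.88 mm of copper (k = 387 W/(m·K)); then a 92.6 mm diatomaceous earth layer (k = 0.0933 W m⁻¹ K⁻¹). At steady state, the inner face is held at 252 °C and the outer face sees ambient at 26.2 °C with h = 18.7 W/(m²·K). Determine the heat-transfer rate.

Series thermal resistances, inner to outer:
  R_copper = L/(kA) = 0.00788/(387·2.81) = 7.246×10^-6 K/W
  R_diatomaceous earth = L/(kA) = 0.0926/(0.0933·2.81) = 0.3532 K/W
  R_conv,out = 1/(hA) = 1/(18.7·2.81) = 0.01903 K/W
ΣR = 7.246×10^-6 + 0.3532 + 0.01903 = 0.3722 K/W
Q = ΔT/ΣR = (252 °C − 26.2 °C)/0.3722 = 607 W

Q = 607 W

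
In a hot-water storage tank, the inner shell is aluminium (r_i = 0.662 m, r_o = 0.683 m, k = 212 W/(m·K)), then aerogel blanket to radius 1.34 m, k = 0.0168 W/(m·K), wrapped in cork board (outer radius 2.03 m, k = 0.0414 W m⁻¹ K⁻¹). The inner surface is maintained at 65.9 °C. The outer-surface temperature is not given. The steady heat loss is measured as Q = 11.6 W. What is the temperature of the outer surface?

T_out = 20.8 °C

Series resistances:
  R_aluminium = (1/0.662 − 1/0.683)/(4πk) = 0.04645/(4π·212) = 1.743×10^-5 K/W
  R_aerogel blanket = (1/0.683 − 1/1.34)/(4πk) = 0.7179/(4π·0.0168) = 3.400 K/W
  R_cork board = (1/1.34 − 1/2.03)/(4πk) = 0.2537/(4π·0.0414) = 0.4876 K/W
ΣR = 3.888 K/W
ΔT = Q·ΣR = 11.6 × 3.888 = 45.10 K
Heat flows outward, so T_out = T_in − ΔT = 65.9 − 45.10 = 20.8 °C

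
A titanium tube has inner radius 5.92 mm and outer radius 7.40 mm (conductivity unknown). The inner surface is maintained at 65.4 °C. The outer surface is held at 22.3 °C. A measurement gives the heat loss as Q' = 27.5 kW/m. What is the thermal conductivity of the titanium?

ΣR = ΔT/Q' = |65.4 − 22.3|/27500 = 0.001567 m·K/W
ln(r₂/r₁)/(2πk) = 0.001567 ⇒ k = 0.2231/(2π·0.001567) = 22.7 W/m·K

k = 22.7 W/m·K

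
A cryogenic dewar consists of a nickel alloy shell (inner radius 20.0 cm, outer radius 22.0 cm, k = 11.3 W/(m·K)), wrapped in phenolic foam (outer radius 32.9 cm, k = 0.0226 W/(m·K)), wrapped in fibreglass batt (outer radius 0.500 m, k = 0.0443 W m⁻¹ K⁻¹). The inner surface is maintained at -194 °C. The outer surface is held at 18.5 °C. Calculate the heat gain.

Q = 29.6 W

Series thermal resistances, inner to outer:
  R_nickel alloy = (1/0.200 − 1/0.220)/(4πk) = 0.4545/(4π·11.3) = 0.003201 K/W
  R_phenolic foam = (1/0.220 − 1/0.329)/(4πk) = 1.506/(4π·0.0226) = 5.303 K/W
  R_fibreglass batt = (1/0.329 − 1/0.500)/(4πk) = 1.040/(4π·0.0443) = 1.867 K/W
ΣR = 0.003201 + 5.303 + 1.867 = 7.173 K/W
Q = ΔT/ΣR = (-194 °C − 18.5 °C)/7.173 = -29.6 W
(Negative Q ⇒ heat flows inward; heat gain = 29.6 W.)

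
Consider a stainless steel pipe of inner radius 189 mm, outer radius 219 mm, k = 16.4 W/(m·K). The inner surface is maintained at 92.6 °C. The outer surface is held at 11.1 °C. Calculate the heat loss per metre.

Q' = 2πk·ΔT/ln(r₂/r₁) = 2π × 16.4 × 81.5 / ln(0.219/0.189) = 57000 W/m

Q' = 57000 W/m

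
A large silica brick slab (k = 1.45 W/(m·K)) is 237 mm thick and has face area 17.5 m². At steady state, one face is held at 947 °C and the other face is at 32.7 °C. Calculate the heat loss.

Q = kA·ΔT/L = 1.45 × 17.5 × |947 °C − 32.7 °C| / 0.237 = 97900 W

Q = 97900 W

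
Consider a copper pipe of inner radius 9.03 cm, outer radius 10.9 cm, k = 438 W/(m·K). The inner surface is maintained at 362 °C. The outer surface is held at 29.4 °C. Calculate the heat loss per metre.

Q' = 4860 kW/m

Q' = 2πk·ΔT/ln(r₂/r₁) = 2π × 438 × 332.6 / ln(0.109/0.0903) = 4.86×10^6 W/m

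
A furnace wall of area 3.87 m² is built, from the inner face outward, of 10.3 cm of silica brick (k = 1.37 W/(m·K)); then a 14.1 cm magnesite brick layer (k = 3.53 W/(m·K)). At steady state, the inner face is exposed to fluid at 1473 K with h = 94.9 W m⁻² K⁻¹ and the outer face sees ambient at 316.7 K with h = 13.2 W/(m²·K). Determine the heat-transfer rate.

Q = 22200 W

Treat each layer as a resistance in series:
  R_conv,in = 1/(hA) = 1/(94.9·3.87) = 0.002723 K/W
  R_silica brick = L/(kA) = 0.103/(1.37·3.87) = 0.01943 K/W
  R_magnesite brick = L/(kA) = 0.141/(3.53·3.87) = 0.01032 K/W
  R_conv,out = 1/(hA) = 1/(13.2·3.87) = 0.01958 K/W
ΣR = 0.002723 + 0.01943 + 0.01032 + 0.01958 = 0.05205 K/W
Q = ΔT/ΣR = (1473 K − 316.7 K)/0.05205 = 22200 W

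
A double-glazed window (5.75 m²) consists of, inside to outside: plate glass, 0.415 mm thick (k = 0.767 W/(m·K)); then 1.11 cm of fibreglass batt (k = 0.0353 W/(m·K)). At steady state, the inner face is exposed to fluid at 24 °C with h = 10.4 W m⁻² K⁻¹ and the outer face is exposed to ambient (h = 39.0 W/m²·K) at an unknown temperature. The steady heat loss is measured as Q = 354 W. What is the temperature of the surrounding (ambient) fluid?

T_out = -2.89 °C

Series resistances:
  R_conv,in = 1/(hA) = 1/(10.4·5.75) = 0.01672 K/W
  R_plate glass = L/(kA) = 4.15×10^-4/(0.767·5.75) = 9.410×10^-5 K/W
  R_fibreglass batt = L/(kA) = 0.0111/(0.0353·5.75) = 0.05469 K/W
  R_conv,out = 1/(hA) = 1/(39.0·5.75) = 0.004459 K/W
ΣR = 0.07596 K/W
ΔT = Q·ΣR = 354 × 0.07596 = 26.89 K
Heat flows outward, so T_out = T_in − ΔT = 24 − 26.89 = -2.89 °C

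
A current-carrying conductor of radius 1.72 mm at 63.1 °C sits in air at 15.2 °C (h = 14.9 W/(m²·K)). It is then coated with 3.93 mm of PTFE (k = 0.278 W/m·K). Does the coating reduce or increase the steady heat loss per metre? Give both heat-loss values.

Critical radius for a cylinder: r_cr = k/h = 0.0187 m = 1.87 cm.
Outer radius after coating: r₂ = 0.00172 + 0.00393 = 0.00565 m.
Since r₁ < r_cr and r₂ ≤ r_cr, the coating moves toward the maximum at r_cr — heat loss rises.
Bare: R = 1/(2πr₁h) = 6.210 m·K/W; Q = 47.9/6.210 = 7.71 W/m.
Coated: R = R_cond + R_conv = 2.571 m·K/W; Q = 47.9/2.571 = 18.6 W/m.

increases: 7.71 → 18.6 W/m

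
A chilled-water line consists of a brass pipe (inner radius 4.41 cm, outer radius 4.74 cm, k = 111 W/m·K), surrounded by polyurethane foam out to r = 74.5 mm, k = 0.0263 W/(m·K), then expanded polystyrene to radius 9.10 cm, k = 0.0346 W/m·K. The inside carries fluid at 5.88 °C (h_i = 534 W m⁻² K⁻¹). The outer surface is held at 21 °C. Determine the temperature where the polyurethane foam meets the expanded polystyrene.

T = 17.2 °C

Treat each layer as a resistance in series:
  R'_conv,in = 1/(2πr h) = 1/(2π·0.0441·534) = 0.006758 m·K/W
  R'_brass = ln(0.0474/0.0441)/(2πk) = 0.07216/(2π·111) = 1.035×10^-4 m·K/W
  R'_polyurethane foam = ln(0.0745/0.0474)/(2πk) = 0.4522/(2π·0.0263) = 2.736 m·K/W
  R'_expanded polystyrene = ln(0.0910/0.0745)/(2πk) = 0.2001/(2π·0.0346) = 0.9202 m·K/W
ΣR = 0.006758 + 1.035×10^-4 + 2.736 + 0.9202 = 3.663 m·K/W
Q' = ΔT/ΣR = (5.88 °C − 21 °C)/3.663 = -4.128 W/m
From the inner boundary to the polyurethane foam/expanded polystyrene interface, ΣR_partial = 2.743 m·K/W.
T_interface = T_in − Q'·ΣR_partial = 5.88 °C − (-4.128)(2.743) = 17.2 °C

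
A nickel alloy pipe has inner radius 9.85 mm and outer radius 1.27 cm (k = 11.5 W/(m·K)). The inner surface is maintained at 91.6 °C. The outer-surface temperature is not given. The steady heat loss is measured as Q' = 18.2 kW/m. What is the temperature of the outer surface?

T_out = 27.6 °C

Series resistances:
  R'_nickel alloy = ln(0.0127/0.00985)/(2πk) = 0.2541/(2π·11.5) = 0.003517 m·K/W
ΣR = 0.003517 m·K/W
ΔT = Q'·ΣR = 18200 × 0.003517 = 64.01 K
Heat flows outward, so T_out = T_in − ΔT = 91.6 − 64.01 = 27.6 °C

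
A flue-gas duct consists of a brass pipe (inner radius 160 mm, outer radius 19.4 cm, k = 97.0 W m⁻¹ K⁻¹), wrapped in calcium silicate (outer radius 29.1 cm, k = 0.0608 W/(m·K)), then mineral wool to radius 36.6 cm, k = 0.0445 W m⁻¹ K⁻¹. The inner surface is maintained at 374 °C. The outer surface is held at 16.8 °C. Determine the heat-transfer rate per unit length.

Q' = 190 W/m

Treat each layer as a resistance in series:
  R'_brass = ln(0.194/0.160)/(2πk) = 0.1927/(2π·97.0) = 3.162×10^-4 m·K/W
  R'_calcium silicate = ln(0.291/0.194)/(2πk) = 0.4055/(2π·0.0608) = 1.061 m·K/W
  R'_mineral wool = ln(0.366/0.291)/(2πk) = 0.2293/(2π·0.0445) = 0.8201 m·K/W
ΣR = 3.162×10^-4 + 1.061 + 0.8201 = 1.881 m·K/W
Q' = ΔT/ΣR = (374 °C − 16.8 °C)/1.881 = 190 W/m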